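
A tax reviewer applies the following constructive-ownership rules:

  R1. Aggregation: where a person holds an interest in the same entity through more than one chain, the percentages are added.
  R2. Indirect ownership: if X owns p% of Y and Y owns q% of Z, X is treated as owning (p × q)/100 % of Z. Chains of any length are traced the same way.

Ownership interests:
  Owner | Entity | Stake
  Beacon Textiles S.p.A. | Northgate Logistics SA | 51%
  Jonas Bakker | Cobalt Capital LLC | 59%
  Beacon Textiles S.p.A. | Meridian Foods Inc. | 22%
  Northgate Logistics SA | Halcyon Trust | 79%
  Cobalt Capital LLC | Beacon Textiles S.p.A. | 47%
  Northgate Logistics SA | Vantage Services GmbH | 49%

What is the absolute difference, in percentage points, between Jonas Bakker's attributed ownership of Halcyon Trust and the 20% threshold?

8.827583

Chain via Cobalt Capital LLC → Beacon Textiles S.p.A. → Northgate Logistics SA (R2): 59% × 47% × 51% × 79% = 11.172417% of Halcyon Trust.
11.172417% falls short of the 20% threshold by 8.827583 percentage points.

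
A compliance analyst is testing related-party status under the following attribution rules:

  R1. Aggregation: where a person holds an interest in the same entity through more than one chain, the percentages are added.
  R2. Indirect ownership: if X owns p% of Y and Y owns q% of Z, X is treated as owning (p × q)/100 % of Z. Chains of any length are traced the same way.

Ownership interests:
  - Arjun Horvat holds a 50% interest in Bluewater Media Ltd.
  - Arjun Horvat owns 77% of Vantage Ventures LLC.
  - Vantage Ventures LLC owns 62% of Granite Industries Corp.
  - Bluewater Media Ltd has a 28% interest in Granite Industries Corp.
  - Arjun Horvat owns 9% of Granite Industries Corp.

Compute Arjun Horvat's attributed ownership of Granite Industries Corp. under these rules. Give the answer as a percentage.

70.74%

Chain via Bluewater Media Ltd (R2): 50% × 28% = 14% of Granite Industries Corp.
Chain via Vantage Ventures LLC (R2): 77% × 62% = 47.74% of Granite Industries Corp.
Direct interest in Granite Industries Corp: 9%.
Aggregating (R1): 14% + 47.74% + 9% = 70.74%.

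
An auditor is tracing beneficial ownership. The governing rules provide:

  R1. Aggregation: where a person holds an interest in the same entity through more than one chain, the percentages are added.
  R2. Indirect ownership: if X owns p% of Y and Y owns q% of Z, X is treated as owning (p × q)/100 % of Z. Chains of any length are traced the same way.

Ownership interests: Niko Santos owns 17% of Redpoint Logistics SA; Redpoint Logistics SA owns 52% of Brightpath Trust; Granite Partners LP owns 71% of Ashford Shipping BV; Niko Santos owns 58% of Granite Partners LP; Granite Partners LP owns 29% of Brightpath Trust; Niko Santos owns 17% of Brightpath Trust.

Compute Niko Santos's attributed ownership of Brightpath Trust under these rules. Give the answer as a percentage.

42.66%

Chain via Granite Partners LP (R2): 58% × 29% = 16.82% of Brightpath Trust.
Chain via Redpoint Logistics SA (R2): 17% × 52% = 8.84% of Brightpath Trust.
Direct interest in Brightpath Trust: 17%.
Aggregating (R1): 16.82% + 8.84% + 17% = 42.66%.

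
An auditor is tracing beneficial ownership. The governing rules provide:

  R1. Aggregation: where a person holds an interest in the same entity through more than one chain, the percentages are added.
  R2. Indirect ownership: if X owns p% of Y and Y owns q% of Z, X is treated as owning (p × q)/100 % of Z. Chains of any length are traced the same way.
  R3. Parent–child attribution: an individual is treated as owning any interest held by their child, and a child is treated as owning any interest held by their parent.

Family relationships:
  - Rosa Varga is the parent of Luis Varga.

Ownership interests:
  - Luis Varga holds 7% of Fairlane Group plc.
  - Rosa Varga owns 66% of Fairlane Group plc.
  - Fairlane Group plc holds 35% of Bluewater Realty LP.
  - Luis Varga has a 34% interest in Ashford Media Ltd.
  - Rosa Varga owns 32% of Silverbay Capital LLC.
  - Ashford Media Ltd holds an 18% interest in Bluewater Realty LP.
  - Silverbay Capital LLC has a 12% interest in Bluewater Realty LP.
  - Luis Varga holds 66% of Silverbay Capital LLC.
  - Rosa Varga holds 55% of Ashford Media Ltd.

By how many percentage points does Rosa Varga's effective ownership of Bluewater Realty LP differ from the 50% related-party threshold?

By parent–child attribution (R3), Rosa Varga is treated as also owning Luis Varga's interest in Silverbay Capital LLC, giving 32% + 66% = 98%.
By parent–child attribution (R3), Rosa Varga is treated as also owning Luis Varga's interest in Fairlane Group plc, giving 66% + 7% = 73%.
By parent–child attribution (R3), Rosa Varga is treated as also owning Luis Varga's interest in Ashford Media Ltd, giving 55% + 34% = 89%.
Chain via Silverbay Capital LLC (R2): 98% × 12% = 11.76% of Bluewater Realty LP.
Chain via Fairlane Group plc (R2): 73% × 35% = 25.55% of Bluewater Realty LP.
Chain via Ashford Media Ltd (R2): 89% × 18% = 16.02% of Bluewater Realty LP.
Aggregating (R1): 11.76% + 25.55% + 16.02% = 53.33%.
53.33% exceeds the 50% threshold by 3.33 percentage points.

3.33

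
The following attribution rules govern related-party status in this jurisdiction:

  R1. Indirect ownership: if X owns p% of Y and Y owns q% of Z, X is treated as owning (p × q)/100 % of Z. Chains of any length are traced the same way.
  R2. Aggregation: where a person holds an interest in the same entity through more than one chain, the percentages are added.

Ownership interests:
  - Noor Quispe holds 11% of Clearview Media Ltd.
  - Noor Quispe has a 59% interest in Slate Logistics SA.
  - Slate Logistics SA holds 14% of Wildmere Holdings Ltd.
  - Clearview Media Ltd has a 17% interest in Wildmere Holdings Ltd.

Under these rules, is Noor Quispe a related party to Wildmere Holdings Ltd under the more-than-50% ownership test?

No

Chain via Clearview Media Ltd (R1): 11% × 17% = 1.87% of Wildmere Holdings Ltd.
Chain via Slate Logistics SA (R1): 59% × 14% = 8.26% of Wildmere Holdings Ltd.
Aggregating (R2): 1.87% + 8.26% = 10.13%.
10.13% does not exceed the 50% threshold, so Noor is not a related party to Wildmere Holdings Ltd.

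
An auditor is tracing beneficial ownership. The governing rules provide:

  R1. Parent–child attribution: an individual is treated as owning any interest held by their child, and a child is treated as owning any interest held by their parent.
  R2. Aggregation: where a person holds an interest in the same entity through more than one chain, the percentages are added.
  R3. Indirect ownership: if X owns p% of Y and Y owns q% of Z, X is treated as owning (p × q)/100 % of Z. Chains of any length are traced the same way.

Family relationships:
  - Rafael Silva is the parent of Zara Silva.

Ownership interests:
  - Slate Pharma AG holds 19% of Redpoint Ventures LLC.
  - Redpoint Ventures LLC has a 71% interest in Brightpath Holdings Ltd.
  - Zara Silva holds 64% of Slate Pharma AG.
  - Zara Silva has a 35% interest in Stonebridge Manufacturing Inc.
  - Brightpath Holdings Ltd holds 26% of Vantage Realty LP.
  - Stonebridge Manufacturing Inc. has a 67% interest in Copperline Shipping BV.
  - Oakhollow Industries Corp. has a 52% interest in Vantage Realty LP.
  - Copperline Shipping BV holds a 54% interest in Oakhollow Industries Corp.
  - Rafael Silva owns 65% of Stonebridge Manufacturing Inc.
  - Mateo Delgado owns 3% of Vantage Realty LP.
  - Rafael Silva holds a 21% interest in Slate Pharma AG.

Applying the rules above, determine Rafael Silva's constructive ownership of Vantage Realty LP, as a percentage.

By parent–child attribution (R1), Rafael Silva is treated as also owning Zara Silva's interest in Stonebridge Manufacturing Inc, giving 65% + 35% = 100%.
By parent–child attribution (R1), Rafael Silva is treated as also owning Zara Silva's interest in Slate Pharma AG, giving 21% + 64% = 85%.
Chain via Stonebridge Manufacturing Inc. → Copperline Shipping BV → Oakhollow Industries Corp. (R3): 100% × 67% × 54% × 52% = 18.8136% of Vantage Realty LP.
Chain via Slate Pharma AG → Redpoint Ventures LLC → Brightpath Holdings Ltd (R3): 85% × 19% × 71% × 26% = 2.98129% of Vantage Realty LP.
Aggregating (R2): 18.8136% + 2.98129% = 21.79489%.

21.79489%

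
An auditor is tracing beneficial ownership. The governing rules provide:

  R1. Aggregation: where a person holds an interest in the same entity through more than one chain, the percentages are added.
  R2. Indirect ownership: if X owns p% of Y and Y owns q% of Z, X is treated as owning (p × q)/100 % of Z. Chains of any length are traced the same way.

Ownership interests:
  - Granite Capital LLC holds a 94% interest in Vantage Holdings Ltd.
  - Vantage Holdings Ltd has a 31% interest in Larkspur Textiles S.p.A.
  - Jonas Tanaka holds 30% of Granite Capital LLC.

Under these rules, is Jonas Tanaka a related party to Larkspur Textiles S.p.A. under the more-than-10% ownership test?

No

Chain via Granite Capital LLC → Vantage Holdings Ltd (R2): 30% × 94% × 31% = 8.742% of Larkspur Textiles S.p.A.
8.742% does not exceed the 10% threshold, so Jonas is not a related party to Larkspur Textiles S.p.A.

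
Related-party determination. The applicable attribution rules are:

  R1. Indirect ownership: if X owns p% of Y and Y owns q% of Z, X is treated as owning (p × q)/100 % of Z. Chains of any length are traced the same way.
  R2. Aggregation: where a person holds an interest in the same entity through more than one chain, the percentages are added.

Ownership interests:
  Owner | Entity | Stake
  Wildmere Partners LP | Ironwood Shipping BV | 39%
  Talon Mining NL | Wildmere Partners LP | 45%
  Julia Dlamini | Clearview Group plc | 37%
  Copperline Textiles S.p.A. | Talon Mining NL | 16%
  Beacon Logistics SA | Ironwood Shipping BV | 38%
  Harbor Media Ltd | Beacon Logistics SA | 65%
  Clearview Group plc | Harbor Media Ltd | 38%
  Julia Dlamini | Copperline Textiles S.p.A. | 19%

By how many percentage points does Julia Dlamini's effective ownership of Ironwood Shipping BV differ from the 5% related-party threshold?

Chain via Clearview Group plc → Harbor Media Ltd → Beacon Logistics SA (R1): 37% × 38% × 65% × 38% = 3.47282% of Ironwood Shipping BV.
Chain via Copperline Textiles S.p.A. → Talon Mining NL → Wildmere Partners LP (R1): 19% × 16% × 45% × 39% = 0.53352% of Ironwood Shipping BV.
Aggregating (R2): 3.47282% + 0.53352% = 4.00634%.
4.00634% falls short of the 5% threshold by 0.99366 percentage points.

0.99366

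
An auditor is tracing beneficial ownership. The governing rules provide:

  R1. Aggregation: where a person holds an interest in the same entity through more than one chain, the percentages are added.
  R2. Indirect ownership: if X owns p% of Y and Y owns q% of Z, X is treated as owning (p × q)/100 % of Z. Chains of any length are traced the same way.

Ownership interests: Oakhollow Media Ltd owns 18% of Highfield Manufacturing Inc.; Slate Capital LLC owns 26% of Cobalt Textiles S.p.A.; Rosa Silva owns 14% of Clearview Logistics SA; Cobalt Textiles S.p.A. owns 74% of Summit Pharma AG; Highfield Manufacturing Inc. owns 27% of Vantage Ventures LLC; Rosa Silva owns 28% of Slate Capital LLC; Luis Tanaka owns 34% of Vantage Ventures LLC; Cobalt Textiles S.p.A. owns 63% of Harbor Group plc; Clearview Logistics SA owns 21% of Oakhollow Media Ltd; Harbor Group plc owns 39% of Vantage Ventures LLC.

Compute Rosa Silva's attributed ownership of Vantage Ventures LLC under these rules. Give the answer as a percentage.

1.93158%

Chain via Slate Capital LLC → Cobalt Textiles S.p.A. → Harbor Group plc (R2): 28% × 26% × 63% × 39% = 1.788696% of Vantage Ventures LLC.
Chain via Clearview Logistics SA → Oakhollow Media Ltd → Highfield Manufacturing Inc. (R2): 14% × 21% × 18% × 27% = 0.142884% of Vantage Ventures LLC.
Aggregating (R1): 1.788696% + 0.142884% = 1.93158%.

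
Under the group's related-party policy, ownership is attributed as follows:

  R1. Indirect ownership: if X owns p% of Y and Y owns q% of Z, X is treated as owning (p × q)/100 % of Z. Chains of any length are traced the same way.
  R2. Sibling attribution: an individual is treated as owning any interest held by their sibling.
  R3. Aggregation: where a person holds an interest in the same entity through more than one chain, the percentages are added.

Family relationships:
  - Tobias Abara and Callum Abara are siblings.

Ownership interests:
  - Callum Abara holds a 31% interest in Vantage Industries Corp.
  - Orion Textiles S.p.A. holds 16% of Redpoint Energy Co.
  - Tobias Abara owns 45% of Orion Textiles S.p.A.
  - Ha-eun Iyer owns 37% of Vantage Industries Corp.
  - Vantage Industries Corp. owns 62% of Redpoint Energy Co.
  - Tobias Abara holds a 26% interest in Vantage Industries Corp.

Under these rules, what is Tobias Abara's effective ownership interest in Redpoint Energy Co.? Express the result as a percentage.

By sibling attribution (R2), Tobias Abara is treated as also owning Callum Abara's interest in Vantage Industries Corp, giving 26% + 31% = 57%.
Chain via Orion Textiles S.p.A. (R1): 45% × 16% = 7.2% of Redpoint Energy Co.
Chain via Vantage Industries Corp. (R1): 57% × 62% = 35.34% of Redpoint Energy Co.
Aggregating (R3): 7.2% + 35.34% = 42.54%.

42.54%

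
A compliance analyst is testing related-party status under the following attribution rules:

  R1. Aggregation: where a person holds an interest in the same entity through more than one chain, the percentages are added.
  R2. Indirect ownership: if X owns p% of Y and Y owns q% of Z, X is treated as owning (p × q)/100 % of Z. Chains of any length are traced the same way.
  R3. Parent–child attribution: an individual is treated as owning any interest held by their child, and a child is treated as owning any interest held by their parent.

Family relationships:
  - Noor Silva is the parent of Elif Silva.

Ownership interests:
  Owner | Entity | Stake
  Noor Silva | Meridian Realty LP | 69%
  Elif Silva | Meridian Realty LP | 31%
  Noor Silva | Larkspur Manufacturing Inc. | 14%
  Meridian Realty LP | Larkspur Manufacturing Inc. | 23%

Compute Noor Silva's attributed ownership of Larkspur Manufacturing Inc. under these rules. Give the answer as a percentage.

By parent–child attribution (R3), Noor Silva is treated as also owning Elif Silva's interest in Meridian Realty LP, giving 69% + 31% = 100%.
Chain via Meridian Realty LP (R2): 100% × 23% = 23% of Larkspur Manufacturing Inc.
Direct interest in Larkspur Manufacturing Inc: 14%.
Aggregating (R1): 23% + 14% = 37%.

37%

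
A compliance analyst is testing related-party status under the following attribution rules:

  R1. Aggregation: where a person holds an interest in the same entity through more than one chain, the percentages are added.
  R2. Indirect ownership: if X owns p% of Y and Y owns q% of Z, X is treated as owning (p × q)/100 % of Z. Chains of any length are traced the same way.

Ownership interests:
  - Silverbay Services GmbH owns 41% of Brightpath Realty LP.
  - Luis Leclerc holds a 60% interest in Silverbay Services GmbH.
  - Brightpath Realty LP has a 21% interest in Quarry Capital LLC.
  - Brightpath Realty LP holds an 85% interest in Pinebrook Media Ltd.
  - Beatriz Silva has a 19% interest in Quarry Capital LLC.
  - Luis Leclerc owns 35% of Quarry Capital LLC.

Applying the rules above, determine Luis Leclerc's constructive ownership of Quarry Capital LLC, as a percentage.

40.166%

Chain via Silverbay Services GmbH → Brightpath Realty LP (R2): 60% × 41% × 21% = 5.166% of Quarry Capital LLC.
Direct interest in Quarry Capital LLC: 35%.
Aggregating (R1): 5.166% + 35% = 40.166%.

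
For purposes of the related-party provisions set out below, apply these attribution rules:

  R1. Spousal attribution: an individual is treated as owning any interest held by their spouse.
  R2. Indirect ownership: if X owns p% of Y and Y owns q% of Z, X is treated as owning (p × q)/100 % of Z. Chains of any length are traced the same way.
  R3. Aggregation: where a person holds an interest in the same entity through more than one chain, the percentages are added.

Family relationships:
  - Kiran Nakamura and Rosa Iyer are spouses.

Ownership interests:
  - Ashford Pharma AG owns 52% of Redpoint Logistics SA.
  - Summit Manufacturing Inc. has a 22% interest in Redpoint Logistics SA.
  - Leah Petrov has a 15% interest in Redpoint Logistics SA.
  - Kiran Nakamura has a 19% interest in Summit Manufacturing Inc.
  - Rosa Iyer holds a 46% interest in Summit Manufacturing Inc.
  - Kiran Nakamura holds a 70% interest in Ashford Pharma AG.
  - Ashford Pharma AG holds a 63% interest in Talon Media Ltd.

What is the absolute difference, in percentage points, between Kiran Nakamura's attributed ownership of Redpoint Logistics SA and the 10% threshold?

By spousal attribution (R1), Kiran Nakamura is treated as also owning Rosa Iyer's interest in Summit Manufacturing Inc, giving 19% + 46% = 65%.
Chain via Ashford Pharma AG (R2): 70% × 52% = 36.4% of Redpoint Logistics SA.
Chain via Summit Manufacturing Inc. (R2): 65% × 22% = 14.3% of Redpoint Logistics SA.
Aggregating (R3): 36.4% + 14.3% = 50.7%.
50.7% exceeds the 10% threshold by 40.7 percentage points.

40.7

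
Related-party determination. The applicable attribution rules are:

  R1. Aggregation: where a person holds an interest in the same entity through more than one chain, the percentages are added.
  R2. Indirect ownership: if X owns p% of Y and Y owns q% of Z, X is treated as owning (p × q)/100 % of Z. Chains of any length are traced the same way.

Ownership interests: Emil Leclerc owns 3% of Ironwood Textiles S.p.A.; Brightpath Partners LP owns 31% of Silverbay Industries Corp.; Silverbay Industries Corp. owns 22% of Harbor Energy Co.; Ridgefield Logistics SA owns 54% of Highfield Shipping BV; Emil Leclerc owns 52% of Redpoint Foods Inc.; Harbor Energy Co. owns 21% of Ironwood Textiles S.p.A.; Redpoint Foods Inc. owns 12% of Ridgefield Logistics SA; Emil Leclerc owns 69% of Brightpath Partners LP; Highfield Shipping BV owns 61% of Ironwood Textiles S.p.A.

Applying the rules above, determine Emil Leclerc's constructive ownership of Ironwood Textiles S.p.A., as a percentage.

6.043674%

Chain via Brightpath Partners LP → Silverbay Industries Corp. → Harbor Energy Co. (R2): 69% × 31% × 22% × 21% = 0.988218% of Ironwood Textiles S.p.A.
Chain via Redpoint Foods Inc. → Ridgefield Logistics SA → Highfield Shipping BV (R2): 52% × 12% × 54% × 61% = 2.055456% of Ironwood Textiles S.p.A.
Direct interest in Ironwood Textiles S.p.A: 3%.
Aggregating (R1): 0.988218% + 2.055456% + 3% = 6.043674%.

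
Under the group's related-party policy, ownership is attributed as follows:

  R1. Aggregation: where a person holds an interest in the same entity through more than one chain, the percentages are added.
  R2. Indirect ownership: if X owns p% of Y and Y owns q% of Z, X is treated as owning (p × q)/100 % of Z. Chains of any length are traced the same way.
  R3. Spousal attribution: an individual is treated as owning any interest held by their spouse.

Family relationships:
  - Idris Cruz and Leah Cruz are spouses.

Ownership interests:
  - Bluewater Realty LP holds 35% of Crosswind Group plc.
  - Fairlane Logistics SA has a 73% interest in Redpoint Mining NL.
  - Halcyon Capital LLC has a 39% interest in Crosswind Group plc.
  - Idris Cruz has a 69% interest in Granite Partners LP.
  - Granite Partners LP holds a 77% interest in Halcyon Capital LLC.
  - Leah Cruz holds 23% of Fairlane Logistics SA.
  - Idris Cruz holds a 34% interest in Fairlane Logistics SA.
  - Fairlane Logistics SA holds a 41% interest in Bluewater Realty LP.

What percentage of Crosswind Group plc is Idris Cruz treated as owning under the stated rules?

28.9002%

By spousal attribution (R3), Idris Cruz is treated as also owning Leah Cruz's interest in Fairlane Logistics SA, giving 34% + 23% = 57%.
Chain via Fairlane Logistics SA → Bluewater Realty LP (R2): 57% × 41% × 35% = 8.1795% of Crosswind Group plc.
Chain via Granite Partners LP → Halcyon Capital LLC (R2): 69% × 77% × 39% = 20.7207% of Crosswind Group plc.
Aggregating (R1): 8.1795% + 20.7207% = 28.9002%.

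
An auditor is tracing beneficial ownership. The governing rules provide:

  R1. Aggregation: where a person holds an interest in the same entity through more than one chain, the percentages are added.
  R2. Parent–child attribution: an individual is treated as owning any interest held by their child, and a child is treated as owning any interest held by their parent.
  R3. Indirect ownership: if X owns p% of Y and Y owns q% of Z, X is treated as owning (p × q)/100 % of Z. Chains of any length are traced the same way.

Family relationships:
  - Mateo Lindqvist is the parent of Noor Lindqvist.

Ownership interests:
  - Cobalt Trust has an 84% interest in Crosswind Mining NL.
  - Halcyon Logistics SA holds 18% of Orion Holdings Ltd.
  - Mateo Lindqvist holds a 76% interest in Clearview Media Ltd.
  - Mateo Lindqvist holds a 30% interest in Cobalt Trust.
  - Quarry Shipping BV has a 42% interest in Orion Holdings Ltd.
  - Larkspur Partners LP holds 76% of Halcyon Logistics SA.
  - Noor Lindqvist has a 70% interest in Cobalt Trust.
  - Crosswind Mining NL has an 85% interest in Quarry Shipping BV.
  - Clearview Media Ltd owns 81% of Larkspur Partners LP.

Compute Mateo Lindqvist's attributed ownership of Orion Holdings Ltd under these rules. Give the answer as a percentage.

38.409408%

By parent–child attribution (R2), Mateo Lindqvist is treated as also owning Noor Lindqvist's interest in Cobalt Trust, giving 30% + 70% = 100%.
Chain via Clearview Media Ltd → Larkspur Partners LP → Halcyon Logistics SA (R3): 76% × 81% × 76% × 18% = 8.421408% of Orion Holdings Ltd.
Chain via Cobalt Trust → Crosswind Mining NL → Quarry Shipping BV (R3): 100% × 84% × 85% × 42% = 29.988% of Orion Holdings Ltd.
Aggregating (R1): 8.421408% + 29.988% = 38.409408%.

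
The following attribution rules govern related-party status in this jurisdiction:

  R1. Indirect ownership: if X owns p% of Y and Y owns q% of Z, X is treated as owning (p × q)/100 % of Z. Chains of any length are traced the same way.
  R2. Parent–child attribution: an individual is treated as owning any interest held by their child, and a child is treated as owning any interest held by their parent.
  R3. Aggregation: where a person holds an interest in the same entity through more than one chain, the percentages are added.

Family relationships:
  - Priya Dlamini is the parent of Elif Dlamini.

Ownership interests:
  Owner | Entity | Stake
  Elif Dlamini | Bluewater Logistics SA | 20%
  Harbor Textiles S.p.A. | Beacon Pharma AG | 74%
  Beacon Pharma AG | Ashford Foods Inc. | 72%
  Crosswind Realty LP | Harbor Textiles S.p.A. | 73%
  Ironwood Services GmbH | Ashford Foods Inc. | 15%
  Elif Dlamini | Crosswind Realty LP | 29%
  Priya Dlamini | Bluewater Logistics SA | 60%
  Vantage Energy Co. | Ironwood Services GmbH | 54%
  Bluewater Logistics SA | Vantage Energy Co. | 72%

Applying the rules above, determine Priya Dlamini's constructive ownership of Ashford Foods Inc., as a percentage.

15.944976%

By parent–child attribution (R2), Priya Dlamini is treated as also owning Elif Dlamini's interest in Bluewater Logistics SA, giving 60% + 20% = 80%.
By parent–child attribution (R2), Priya Dlamini is treated as owning Elif Dlamini's 29% interest in Crosswind Realty LP.
Chain via Bluewater Logistics SA → Vantage Energy Co. → Ironwood Services GmbH (R1): 80% × 72% × 54% × 15% = 4.6656% of Ashford Foods Inc.
Chain via Crosswind Realty LP → Harbor Textiles S.p.A. → Beacon Pharma AG (R1): 29% × 73% × 74% × 72% = 11.279376% of Ashford Foods Inc.
Aggregating (R3): 4.6656% + 11.279376% = 15.944976%.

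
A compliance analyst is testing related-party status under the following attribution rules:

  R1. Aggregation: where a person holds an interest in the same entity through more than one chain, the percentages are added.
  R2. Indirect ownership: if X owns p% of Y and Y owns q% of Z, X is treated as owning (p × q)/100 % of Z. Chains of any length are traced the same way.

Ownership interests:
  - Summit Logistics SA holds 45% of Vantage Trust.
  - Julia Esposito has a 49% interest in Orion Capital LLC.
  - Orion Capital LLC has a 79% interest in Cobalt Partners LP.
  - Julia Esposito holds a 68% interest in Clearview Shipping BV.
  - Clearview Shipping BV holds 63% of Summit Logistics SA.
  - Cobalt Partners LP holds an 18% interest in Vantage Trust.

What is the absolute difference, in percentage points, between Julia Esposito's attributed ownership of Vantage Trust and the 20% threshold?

6.2458

Chain via Orion Capital LLC → Cobalt Partners LP (R2): 49% × 79% × 18% = 6.9678% of Vantage Trust.
Chain via Clearview Shipping BV → Summit Logistics SA (R2): 68% × 63% × 45% = 19.278% of Vantage Trust.
Aggregating (R1): 6.9678% + 19.278% = 26.2458%.
26.2458% exceeds the 20% threshold by 6.2458 percentage points.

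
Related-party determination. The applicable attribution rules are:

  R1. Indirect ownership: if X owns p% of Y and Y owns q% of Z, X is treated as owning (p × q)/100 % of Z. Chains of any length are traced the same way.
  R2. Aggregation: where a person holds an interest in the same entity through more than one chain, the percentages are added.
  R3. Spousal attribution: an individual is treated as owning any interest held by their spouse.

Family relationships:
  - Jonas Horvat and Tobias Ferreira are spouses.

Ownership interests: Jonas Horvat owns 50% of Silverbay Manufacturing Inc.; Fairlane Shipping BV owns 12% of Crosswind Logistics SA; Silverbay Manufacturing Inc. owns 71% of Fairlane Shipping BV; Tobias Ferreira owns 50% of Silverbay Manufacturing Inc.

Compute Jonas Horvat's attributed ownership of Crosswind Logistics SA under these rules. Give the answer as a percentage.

8.52%

By spousal attribution (R3), Jonas Horvat is treated as also owning Tobias Ferreira's interest in Silverbay Manufacturing Inc, giving 50% + 50% = 100%.
Chain via Silverbay Manufacturing Inc. → Fairlane Shipping BV (R1): 100% × 71% × 12% = 8.52% of Crosswind Logistics SA.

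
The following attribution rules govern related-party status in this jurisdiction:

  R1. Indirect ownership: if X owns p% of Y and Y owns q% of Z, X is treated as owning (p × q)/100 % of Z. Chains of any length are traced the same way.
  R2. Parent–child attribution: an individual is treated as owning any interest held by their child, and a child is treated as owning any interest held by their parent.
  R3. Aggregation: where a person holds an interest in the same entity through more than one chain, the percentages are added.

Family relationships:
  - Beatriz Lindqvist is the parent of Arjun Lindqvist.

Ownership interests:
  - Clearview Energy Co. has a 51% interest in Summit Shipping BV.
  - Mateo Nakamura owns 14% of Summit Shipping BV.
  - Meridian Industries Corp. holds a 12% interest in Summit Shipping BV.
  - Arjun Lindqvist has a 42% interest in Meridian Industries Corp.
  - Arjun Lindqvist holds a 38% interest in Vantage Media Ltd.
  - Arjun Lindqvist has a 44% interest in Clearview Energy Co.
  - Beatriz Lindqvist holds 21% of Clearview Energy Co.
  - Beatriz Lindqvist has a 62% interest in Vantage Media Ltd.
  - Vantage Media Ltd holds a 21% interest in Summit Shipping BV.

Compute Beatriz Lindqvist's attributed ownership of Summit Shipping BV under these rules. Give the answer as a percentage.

59.19%

By parent–child attribution (R2), Beatriz Lindqvist is treated as also owning Arjun Lindqvist's interest in Vantage Media Ltd, giving 62% + 38% = 100%.
By parent–child attribution (R2), Beatriz Lindqvist is treated as also owning Arjun Lindqvist's interest in Clearview Energy Co, giving 21% + 44% = 65%.
By parent–child attribution (R2), Beatriz Lindqvist is treated as owning Arjun Lindqvist's 42% interest in Meridian Industries Corp.
Chain via Vantage Media Ltd (R1): 100% × 21% = 21% of Summit Shipping BV.
Chain via Clearview Energy Co. (R1): 65% × 51% = 33.15% of Summit Shipping BV.
Chain via Meridian Industries Corp. (R1): 42% × 12% = 5.04% of Summit Shipping BV.
Aggregating (R3): 21% + 33.15% + 5.04% = 59.19%.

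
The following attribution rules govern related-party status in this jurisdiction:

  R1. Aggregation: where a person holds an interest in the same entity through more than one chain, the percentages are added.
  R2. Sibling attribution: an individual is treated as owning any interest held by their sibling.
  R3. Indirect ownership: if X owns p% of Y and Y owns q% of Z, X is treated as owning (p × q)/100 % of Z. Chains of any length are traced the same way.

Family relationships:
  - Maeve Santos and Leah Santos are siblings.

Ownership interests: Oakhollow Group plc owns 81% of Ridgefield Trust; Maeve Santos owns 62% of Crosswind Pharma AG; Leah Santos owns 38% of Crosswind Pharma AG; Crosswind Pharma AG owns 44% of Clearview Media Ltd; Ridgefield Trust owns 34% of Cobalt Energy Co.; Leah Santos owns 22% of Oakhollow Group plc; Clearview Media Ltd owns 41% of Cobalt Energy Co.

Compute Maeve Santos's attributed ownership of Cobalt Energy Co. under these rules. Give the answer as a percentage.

By sibling attribution (R2), Maeve Santos is treated as also owning Leah Santos's interest in Crosswind Pharma AG, giving 62% + 38% = 100%.
By sibling attribution (R2), Maeve Santos is treated as owning Leah Santos's 22% interest in Oakhollow Group plc.
Chain via Crosswind Pharma AG → Clearview Media Ltd (R3): 100% × 44% × 41% = 18.04% of Cobalt Energy Co.
Chain via Oakhollow Group plc → Ridgefield Trust (R3): 22% × 81% × 34% = 6.0588% of Cobalt Energy Co.
Aggregating (R1): 18.04% + 6.0588% = 24.0988%.

24.0988%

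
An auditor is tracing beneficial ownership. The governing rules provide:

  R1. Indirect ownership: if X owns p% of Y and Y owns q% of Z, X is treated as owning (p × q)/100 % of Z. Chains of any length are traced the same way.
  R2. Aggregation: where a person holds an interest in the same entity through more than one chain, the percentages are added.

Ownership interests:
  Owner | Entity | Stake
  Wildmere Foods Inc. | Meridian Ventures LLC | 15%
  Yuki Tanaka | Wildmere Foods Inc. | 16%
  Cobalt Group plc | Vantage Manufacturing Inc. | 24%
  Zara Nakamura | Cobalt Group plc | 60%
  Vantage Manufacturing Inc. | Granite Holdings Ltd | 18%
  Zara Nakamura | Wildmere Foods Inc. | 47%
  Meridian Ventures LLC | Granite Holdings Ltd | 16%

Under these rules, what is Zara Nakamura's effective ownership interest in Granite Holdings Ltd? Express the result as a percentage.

Chain via Cobalt Group plc → Vantage Manufacturing Inc. (R1): 60% × 24% × 18% = 2.592% of Granite Holdings Ltd.
Chain via Wildmere Foods Inc. → Meridian Ventures LLC (R1): 47% × 15% × 16% = 1.128% of Granite Holdings Ltd.
Aggregating (R2): 2.592% + 1.128% = 3.72%.

3.72%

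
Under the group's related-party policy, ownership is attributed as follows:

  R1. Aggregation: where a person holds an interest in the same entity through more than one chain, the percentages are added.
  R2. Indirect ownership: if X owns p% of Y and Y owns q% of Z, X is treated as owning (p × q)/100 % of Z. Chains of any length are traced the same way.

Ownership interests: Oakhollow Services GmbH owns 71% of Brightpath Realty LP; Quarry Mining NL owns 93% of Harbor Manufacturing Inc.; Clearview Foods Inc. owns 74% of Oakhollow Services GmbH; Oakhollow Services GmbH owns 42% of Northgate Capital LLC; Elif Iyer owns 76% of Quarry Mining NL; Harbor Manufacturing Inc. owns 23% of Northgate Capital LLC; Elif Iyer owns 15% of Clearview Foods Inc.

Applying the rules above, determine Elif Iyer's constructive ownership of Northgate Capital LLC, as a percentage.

Chain via Clearview Foods Inc. → Oakhollow Services GmbH (R2): 15% × 74% × 42% = 4.662% of Northgate Capital LLC.
Chain via Quarry Mining NL → Harbor Manufacturing Inc. (R2): 76% × 93% × 23% = 16.2564% of Northgate Capital LLC.
Aggregating (R1): 4.662% + 16.2564% = 20.9184%.

20.9184%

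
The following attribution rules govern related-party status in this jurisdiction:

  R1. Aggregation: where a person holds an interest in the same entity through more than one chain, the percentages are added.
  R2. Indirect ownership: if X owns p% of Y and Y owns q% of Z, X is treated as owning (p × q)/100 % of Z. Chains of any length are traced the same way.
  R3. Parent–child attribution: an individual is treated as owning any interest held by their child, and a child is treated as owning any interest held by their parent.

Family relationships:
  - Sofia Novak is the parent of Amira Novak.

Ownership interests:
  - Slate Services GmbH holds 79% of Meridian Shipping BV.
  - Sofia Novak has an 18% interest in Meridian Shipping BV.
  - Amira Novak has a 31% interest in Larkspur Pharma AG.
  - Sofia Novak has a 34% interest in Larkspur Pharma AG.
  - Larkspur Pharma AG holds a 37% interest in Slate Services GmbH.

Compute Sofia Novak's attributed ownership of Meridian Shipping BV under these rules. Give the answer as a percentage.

36.9995%

By parent–child attribution (R3), Sofia Novak is treated as also owning Amira Novak's interest in Larkspur Pharma AG, giving 34% + 31% = 65%.
Chain via Larkspur Pharma AG → Slate Services GmbH (R2): 65% × 37% × 79% = 18.9995% of Meridian Shipping BV.
Direct interest in Meridian Shipping BV: 18%.
Aggregating (R1): 18.9995% + 18% = 36.9995%.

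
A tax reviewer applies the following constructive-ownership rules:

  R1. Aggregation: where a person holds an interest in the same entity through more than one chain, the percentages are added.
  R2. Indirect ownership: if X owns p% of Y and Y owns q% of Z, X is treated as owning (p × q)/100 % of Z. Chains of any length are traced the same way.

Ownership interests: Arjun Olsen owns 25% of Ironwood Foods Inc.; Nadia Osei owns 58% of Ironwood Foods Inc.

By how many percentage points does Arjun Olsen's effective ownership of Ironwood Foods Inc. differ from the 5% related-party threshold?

20

Direct interest in Ironwood Foods Inc: 25%.
25% exceeds the 5% threshold by 20 percentage points.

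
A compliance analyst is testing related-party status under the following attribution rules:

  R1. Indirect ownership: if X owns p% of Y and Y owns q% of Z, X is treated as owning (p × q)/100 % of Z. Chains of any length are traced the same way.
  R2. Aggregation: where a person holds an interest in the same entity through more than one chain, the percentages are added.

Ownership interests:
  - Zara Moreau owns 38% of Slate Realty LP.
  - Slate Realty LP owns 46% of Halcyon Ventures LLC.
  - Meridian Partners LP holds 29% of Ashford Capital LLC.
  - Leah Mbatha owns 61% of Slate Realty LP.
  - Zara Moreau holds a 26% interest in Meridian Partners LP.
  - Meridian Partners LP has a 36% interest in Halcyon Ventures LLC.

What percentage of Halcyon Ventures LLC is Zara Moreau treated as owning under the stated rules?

Chain via Meridian Partners LP (R1): 26% × 36% = 9.36% of Halcyon Ventures LLC.
Chain via Slate Realty LP (R1): 38% × 46% = 17.48% of Halcyon Ventures LLC.
Aggregating (R2): 9.36% + 17.48% = 26.84%.

26.84%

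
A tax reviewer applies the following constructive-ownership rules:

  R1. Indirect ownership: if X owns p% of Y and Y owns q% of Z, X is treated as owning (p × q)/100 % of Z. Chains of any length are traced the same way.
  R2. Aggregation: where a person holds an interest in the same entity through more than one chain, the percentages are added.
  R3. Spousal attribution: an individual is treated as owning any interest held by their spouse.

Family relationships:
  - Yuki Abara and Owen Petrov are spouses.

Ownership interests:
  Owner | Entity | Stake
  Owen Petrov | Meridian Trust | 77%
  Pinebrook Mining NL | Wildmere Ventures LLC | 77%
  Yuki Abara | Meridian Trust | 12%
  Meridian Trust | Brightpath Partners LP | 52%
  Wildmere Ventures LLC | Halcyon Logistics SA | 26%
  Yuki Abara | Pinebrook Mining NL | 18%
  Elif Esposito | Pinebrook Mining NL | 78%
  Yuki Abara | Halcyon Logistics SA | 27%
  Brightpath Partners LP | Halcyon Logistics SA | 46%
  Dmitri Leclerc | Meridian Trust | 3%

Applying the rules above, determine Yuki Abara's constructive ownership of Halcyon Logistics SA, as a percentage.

51.8924%

By spousal attribution (R3), Yuki Abara is treated as also owning Owen Petrov's interest in Meridian Trust, giving 12% + 77% = 89%.
Chain via Meridian Trust → Brightpath Partners LP (R1): 89% × 52% × 46% = 21.2888% of Halcyon Logistics SA.
Chain via Pinebrook Mining NL → Wildmere Ventures LLC (R1): 18% × 77% × 26% = 3.6036% of Halcyon Logistics SA.
Direct interest in Halcyon Logistics SA: 27%.
Aggregating (R2): 21.2888% + 3.6036% + 27% = 51.8924%.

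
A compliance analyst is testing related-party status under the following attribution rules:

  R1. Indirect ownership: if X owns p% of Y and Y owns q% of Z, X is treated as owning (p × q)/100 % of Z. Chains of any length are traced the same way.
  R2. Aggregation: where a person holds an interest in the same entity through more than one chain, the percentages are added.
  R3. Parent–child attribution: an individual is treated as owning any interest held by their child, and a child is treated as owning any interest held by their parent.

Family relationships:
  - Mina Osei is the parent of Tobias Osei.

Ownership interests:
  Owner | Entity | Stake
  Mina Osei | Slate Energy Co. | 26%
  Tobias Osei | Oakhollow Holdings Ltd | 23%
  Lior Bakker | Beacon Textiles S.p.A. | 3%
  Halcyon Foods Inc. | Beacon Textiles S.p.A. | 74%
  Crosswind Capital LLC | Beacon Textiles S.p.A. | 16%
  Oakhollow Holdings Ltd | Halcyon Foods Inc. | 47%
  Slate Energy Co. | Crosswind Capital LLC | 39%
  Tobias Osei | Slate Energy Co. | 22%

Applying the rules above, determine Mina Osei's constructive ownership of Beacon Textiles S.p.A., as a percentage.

By parent–child attribution (R3), Mina Osei is treated as also owning Tobias Osei's interest in Slate Energy Co, giving 26% + 22% = 48%.
By parent–child attribution (R3), Mina Osei is treated as owning Tobias Osei's 23% interest in Oakhollow Holdings Ltd.
Chain via Slate Energy Co. → Crosswind Capital LLC (R1): 48% × 39% × 16% = 2.9952% of Beacon Textiles S.p.A.
Chain via Oakhollow Holdings Ltd → Halcyon Foods Inc. (R1): 23% × 47% × 74% = 7.9994% of Beacon Textiles S.p.A.
Aggregating (R2): 2.9952% + 7.9994% = 10.9946%.

10.9946%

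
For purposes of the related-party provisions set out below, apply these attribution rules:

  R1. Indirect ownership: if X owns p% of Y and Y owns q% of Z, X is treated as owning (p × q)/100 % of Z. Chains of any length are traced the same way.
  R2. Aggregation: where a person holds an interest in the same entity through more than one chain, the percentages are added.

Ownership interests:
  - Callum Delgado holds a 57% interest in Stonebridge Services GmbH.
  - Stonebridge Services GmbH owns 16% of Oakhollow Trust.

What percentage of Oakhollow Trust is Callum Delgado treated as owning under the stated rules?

Chain via Stonebridge Services GmbH (R1): 57% × 16% = 9.12% of Oakhollow Trust.

9.12%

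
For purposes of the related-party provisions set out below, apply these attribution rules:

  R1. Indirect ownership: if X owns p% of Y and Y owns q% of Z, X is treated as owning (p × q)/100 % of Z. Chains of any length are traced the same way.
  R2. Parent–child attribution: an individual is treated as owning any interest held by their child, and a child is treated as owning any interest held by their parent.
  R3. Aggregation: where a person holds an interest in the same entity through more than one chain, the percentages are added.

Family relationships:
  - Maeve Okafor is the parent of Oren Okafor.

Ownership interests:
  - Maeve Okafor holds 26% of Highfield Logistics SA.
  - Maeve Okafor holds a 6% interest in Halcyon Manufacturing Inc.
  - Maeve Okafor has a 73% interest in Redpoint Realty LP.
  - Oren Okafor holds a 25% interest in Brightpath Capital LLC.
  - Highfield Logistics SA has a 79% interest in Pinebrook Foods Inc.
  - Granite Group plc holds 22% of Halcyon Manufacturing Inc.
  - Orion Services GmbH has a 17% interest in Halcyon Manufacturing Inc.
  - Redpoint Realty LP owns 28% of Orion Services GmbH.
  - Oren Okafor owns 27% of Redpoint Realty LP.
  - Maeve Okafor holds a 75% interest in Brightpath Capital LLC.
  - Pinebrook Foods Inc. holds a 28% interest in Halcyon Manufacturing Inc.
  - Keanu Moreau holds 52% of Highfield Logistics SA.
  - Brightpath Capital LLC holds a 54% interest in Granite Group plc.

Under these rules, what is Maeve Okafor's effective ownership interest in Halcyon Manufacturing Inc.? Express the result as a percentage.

By parent–child attribution (R2), Maeve Okafor is treated as also owning Oren Okafor's interest in Brightpath Capital LLC, giving 75% + 25% = 100%.
By parent–child attribution (R2), Maeve Okafor is treated as also owning Oren Okafor's interest in Redpoint Realty LP, giving 73% + 27% = 100%.
Chain via Highfield Logistics SA → Pinebrook Foods Inc. (R1): 26% × 79% × 28% = 5.7512% of Halcyon Manufacturing Inc.
Chain via Brightpath Capital LLC → Granite Group plc (R1): 100% × 54% × 22% = 11.88% of Halcyon Manufacturing Inc.
Chain via Redpoint Realty LP → Orion Services GmbH (R1): 100% × 28% × 17% = 4.76% of Halcyon Manufacturing Inc.
Direct interest in Halcyon Manufacturing Inc: 6%.
Aggregating (R3): 5.7512% + 11.88% + 4.76% + 6% = 28.3912%.

28.3912%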